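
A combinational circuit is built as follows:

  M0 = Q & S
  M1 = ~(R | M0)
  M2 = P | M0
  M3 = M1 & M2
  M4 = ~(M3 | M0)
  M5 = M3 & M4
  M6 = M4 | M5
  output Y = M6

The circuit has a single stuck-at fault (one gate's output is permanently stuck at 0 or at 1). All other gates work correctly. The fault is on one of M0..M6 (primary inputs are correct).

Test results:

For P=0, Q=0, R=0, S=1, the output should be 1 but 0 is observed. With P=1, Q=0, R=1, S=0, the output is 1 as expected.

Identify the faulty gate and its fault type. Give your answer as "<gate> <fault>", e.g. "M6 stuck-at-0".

M2 stuck-at-1

Fault-free values for test 1 (P=0, Q=0, R=0, S=1): M0=0, M1=1, M2=0, M3=0, M4=1, M5=0, M6=1, giving Y=1. Observed 0.
Test 1: faults giving observed 0 are {M0 stuck-at-1, M2 stuck-at-1, M3 stuck-at-1, M4 stuck-at-0, M6 stuck-at-0}.
Test 2 (P=1, Q=0, R=1, S=0): fault-free M0=0, M1=0, M2=1, M3=0, M4=1, M5=0, M6=1 → 1; observed 1. Eliminates M0 stuck-at-1, M3 stuck-at-1, M4 stuck-at-0, M6 stuck-at-0.
Only M2 stuck-at-1 is consistent with every test.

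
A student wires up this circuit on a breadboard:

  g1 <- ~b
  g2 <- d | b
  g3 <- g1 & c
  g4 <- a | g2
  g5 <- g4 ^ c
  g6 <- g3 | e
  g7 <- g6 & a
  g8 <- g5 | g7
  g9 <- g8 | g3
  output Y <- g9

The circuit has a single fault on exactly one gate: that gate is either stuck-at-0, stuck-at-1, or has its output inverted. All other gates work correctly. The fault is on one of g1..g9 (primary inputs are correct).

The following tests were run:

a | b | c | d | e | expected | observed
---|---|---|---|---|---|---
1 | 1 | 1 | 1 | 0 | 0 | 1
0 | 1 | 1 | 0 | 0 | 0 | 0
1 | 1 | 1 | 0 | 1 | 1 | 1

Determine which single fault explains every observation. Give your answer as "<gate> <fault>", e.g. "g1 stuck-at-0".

Fault-free values for test 1 (a=1, b=1, c=1, d=1, e=0): g1=0, g2=1, g3=0, g4=1, g5=0, g6=0, g7=0, g8=0, g9=0, giving Y=0. Observed 1.
Test 1: faults giving observed 1 are {g1 stuck-at-1, g1 inverted output, g3 stuck-at-1, g3 inverted output, g4 stuck-at-0, g4 inverted output, g5 stuck-at-1, g5 inverted output, g6 stuck-at-1, g6 inverted output, g7 stuck-at-1, g7 inverted output, g8 stuck-at-1, g8 inverted output, g9 stuck-at-1, g9 inverted output}.
Test 2 (a=0, b=1, c=1, d=0, e=0): fault-free g1=0, g2=1, g3=0, g4=1, g5=0, g6=0, g7=0, g8=0, g9=0 → 0; observed 0. Eliminates g1 stuck-at-1, g1 inverted output, g3 stuck-at-1, g3 inverted output, g4 stuck-at-0, g4 inverted output, g5 stuck-at-1, g5 inverted output, g7 stuck-at-1, g7 inverted output, g8 stuck-at-1, g8 inverted output, g9 stuck-at-1, g9 inverted output.
Test 3 (a=1, b=1, c=1, d=0, e=1): fault-free g1=0, g2=1, g3=0, g4=1, g5=0, g6=1, g7=1, g8=1, g9=1 → 1; observed 1. Eliminates g6 inverted output.
Only g6 stuck-at-1 is consistent with every test.

g6 stuck-at-1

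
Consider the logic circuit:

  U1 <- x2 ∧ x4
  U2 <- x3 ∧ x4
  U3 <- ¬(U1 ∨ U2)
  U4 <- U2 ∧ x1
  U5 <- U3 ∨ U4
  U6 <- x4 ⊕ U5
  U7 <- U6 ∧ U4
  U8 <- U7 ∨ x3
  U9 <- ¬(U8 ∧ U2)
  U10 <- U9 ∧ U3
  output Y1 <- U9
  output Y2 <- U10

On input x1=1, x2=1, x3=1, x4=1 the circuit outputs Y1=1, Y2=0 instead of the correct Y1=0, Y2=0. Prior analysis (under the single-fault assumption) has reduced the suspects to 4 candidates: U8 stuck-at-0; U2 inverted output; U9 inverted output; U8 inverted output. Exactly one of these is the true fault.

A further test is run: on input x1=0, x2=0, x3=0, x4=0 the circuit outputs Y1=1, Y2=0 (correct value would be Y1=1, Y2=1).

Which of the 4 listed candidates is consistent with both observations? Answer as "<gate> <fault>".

Evaluate each candidate on input x1=0, x2=0, x3=0, x4=0:
  U8 stuck-at-0: U1=0, U2=0, U3=1, U4=0, U5=1, U6=1, U7=0, U8=0 [stuck-at-0], U9=1, U10=1 → Y1=1, Y2=1 — eliminated
  U2 inverted output: U1=0, U2=1 [inverted output], U3=0, U4=0, U5=0, U6=0, U7=0, U8=0, U9=1, U10=0 → Y1=1, Y2=0 — matches
  U9 inverted output: U1=0, U2=0, U3=1, U4=0, U5=1, U6=1, U7=0, U8=0, U9=0 [inverted output], U10=0 → Y1=0, Y2=0 — eliminated
  U8 inverted output: U1=0, U2=0, U3=1, U4=0, U5=1, U6=1, U7=0, U8=1 [inverted output], U9=1, U10=1 → Y1=1, Y2=1 — eliminated
Only U2 inverted output reproduces the observed Y1=1, Y2=0.

U2 inverted output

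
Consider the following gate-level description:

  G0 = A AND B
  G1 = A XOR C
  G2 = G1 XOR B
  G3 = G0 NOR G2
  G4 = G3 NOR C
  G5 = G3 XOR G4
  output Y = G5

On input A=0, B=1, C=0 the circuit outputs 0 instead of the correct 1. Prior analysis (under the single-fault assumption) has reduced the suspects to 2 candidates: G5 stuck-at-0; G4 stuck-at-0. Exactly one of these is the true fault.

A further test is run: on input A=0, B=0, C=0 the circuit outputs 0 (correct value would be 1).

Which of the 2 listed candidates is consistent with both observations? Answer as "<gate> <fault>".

Evaluate each candidate on input A=0, B=0, C=0:
  G5 stuck-at-0: G0=0, G1=0, G2=0, G3=1, G4=0, G5=0 [stuck-at-0] → 0 — matches
  G4 stuck-at-0: G0=0, G1=0, G2=0, G3=1, G4=0 [stuck-at-0], G5=1 → 1 — eliminated
Only G5 stuck-at-0 reproduces the observed 0.

G5 stuck-at-0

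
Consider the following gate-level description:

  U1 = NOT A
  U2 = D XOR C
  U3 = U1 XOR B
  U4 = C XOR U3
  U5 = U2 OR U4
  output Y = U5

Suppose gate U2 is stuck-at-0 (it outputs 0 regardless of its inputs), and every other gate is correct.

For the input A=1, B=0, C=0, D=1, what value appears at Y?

0

Propagate with U2 forced: U1=0, U2=0 [stuck-at-0], U3=0, U4=0, U5=0.
So Y = 0. (Without the fault it would be 1.)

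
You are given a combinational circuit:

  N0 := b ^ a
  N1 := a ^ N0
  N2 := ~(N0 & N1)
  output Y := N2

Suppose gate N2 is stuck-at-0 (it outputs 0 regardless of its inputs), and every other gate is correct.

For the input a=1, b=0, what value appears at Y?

Propagate with N2 forced: N0=1, N1=0, N2=0 [stuck-at-0].
So Y = 0. (Without the fault it would be 1.)

0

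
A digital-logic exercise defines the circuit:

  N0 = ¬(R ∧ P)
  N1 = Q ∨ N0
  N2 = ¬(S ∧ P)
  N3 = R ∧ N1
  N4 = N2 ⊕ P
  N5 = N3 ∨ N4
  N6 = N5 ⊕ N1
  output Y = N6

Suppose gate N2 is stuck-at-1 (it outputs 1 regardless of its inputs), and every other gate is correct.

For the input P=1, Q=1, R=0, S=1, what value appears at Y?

1

Propagate with N2 forced: N0=1, N1=1, N2=1 [stuck-at-1], N3=0, N4=0, N5=0, N6=1.
So Y = 1. (Without the fault it would be 0.)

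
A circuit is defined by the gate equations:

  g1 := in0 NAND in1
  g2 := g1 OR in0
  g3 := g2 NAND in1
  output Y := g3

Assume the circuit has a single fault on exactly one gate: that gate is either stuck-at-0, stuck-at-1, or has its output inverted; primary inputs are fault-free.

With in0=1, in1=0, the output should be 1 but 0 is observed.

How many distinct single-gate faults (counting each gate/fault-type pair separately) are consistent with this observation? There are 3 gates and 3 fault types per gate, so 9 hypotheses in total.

2

Fault-free: g1=1, g2=1, g3=1 → 1. Observed 0.
  g1 stuck-at-0: output 1 ✗
  g1 stuck-at-1: output 1 ✗
  g1 inverted output: output 1 ✗
  g2 stuck-at-0: output 1 ✗
  g2 stuck-at-1: output 1 ✗
  g2 inverted output: output 1 ✗
  g3 stuck-at-0: output 0 ✓
  g3 stuck-at-1: output 1 ✗
  g3 inverted output: output 0 ✓
Consistent faults: {g3 stuck-at-0, g3 inverted output} — 2 in all.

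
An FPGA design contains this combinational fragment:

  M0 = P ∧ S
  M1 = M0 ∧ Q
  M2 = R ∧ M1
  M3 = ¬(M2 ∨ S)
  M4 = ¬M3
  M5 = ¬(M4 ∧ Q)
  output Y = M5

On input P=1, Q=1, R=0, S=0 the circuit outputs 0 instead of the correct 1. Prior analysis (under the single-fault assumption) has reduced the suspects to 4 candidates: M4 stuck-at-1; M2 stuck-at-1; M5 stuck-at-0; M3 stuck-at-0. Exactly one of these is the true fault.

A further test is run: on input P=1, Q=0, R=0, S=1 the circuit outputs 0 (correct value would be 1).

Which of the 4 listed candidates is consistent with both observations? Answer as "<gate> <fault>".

M5 stuck-at-0

Evaluate each candidate on input P=1, Q=0, R=0, S=1:
  M4 stuck-at-1: M0=1, M1=0, M2=0, M3=0, M4=1 [stuck-at-1], M5=1 → 1 — eliminated
  M2 stuck-at-1: M0=1, M1=0, M2=1 [stuck-at-1], M3=0, M4=1, M5=1 → 1 — eliminated
  M5 stuck-at-0: M0=1, M1=0, M2=0, M3=0, M4=1, M5=0 [stuck-at-0] → 0 — matches
  M3 stuck-at-0: M0=1, M1=0, M2=0, M3=0 [stuck-at-0], M4=1, M5=1 → 1 — eliminated
Only M5 stuck-at-0 reproduces the observed 0.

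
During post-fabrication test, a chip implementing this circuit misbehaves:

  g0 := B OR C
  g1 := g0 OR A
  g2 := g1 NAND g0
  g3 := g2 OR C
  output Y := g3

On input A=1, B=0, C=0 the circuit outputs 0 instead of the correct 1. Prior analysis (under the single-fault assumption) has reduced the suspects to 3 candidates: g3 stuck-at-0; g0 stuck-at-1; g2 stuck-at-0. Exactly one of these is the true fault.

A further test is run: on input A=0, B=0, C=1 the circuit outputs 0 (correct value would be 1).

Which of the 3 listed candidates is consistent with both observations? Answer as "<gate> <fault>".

Evaluate each candidate on input A=0, B=0, C=1:
  g3 stuck-at-0: g0=1, g1=1, g2=0, g3=0 [stuck-at-0] → 0 — matches
  g0 stuck-at-1: g0=1 [stuck-at-1], g1=1, g2=0, g3=1 → 1 — eliminated
  g2 stuck-at-0: g0=1, g1=1, g2=0 [stuck-at-0], g3=1 → 1 — eliminated
Only g3 stuck-at-0 reproduces the observed 0.

g3 stuck-at-0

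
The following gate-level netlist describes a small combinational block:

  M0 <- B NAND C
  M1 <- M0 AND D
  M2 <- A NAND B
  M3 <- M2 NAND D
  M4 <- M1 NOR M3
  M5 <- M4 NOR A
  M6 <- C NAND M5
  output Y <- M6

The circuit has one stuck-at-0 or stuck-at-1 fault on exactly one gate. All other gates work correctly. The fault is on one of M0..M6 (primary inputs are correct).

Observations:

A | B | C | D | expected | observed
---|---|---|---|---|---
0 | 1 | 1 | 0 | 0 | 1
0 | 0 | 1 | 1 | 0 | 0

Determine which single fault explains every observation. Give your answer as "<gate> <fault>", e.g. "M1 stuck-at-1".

Fault-free values for test 1 (A=0, B=1, C=1, D=0): M0=0, M1=0, M2=1, M3=1, M4=0, M5=1, M6=0, giving Y=0. Observed 1.
Test 1: faults giving observed 1 are {M3 stuck-at-0, M4 stuck-at-1, M5 stuck-at-0, M6 stuck-at-1}.
Test 2 (A=0, B=0, C=1, D=1): fault-free M0=1, M1=1, M2=1, M3=0, M4=0, M5=1, M6=0 → 0; observed 0. Eliminates M4 stuck-at-1, M5 stuck-at-0, M6 stuck-at-1.
Only M3 stuck-at-0 is consistent with every test.

M3 stuck-at-0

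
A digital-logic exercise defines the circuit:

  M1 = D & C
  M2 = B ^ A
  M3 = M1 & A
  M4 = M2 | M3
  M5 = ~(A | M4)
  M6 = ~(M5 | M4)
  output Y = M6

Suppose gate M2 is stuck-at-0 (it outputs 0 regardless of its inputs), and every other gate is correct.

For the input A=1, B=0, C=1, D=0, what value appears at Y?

Propagate with M2 forced: M1=0, M2=0 [stuck-at-0], M3=0, M4=0, M5=0, M6=1.
So Y = 1. (Without the fault it would be 0.)

1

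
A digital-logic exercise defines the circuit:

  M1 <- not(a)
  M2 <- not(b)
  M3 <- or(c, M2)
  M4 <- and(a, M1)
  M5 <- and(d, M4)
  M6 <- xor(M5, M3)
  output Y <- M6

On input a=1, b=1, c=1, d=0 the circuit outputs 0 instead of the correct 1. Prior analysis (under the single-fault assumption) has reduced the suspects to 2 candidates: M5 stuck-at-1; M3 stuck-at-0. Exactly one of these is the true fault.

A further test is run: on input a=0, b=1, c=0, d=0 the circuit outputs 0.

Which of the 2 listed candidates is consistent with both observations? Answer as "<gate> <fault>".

M3 stuck-at-0

Evaluate each candidate on input a=0, b=1, c=0, d=0:
  M5 stuck-at-1: M1=1, M2=0, M3=0, M4=0, M5=1 [stuck-at-1], M6=1 → 1 — eliminated
  M3 stuck-at-0: M1=1, M2=0, M3=0 [stuck-at-0], M4=0, M5=0, M6=0 → 0 — matches
Only M3 stuck-at-0 reproduces the observed 0.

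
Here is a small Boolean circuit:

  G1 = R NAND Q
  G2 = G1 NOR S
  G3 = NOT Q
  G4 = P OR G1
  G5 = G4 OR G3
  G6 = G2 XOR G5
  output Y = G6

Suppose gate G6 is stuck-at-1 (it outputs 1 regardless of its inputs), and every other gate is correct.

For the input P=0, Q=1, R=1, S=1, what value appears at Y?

Propagate with G6 forced: G1=0, G2=0, G3=0, G4=0, G5=0, G6=1 [stuck-at-1].
So Y = 1. (Without the fault it would be 0.)

1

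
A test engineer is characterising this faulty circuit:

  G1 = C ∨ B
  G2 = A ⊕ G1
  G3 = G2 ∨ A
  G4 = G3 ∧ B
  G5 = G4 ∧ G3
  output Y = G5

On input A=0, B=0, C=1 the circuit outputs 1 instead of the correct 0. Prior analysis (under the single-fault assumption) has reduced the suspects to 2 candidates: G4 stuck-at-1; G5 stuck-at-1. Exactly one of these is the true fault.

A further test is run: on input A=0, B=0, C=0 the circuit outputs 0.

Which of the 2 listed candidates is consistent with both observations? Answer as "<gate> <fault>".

Evaluate each candidate on input A=0, B=0, C=0:
  G4 stuck-at-1: G1=0, G2=0, G3=0, G4=1 [stuck-at-1], G5=0 → 0 — matches
  G5 stuck-at-1: G1=0, G2=0, G3=0, G4=0, G5=1 [stuck-at-1] → 1 — eliminated
Only G4 stuck-at-1 reproduces the observed 0.

G4 stuck-at-1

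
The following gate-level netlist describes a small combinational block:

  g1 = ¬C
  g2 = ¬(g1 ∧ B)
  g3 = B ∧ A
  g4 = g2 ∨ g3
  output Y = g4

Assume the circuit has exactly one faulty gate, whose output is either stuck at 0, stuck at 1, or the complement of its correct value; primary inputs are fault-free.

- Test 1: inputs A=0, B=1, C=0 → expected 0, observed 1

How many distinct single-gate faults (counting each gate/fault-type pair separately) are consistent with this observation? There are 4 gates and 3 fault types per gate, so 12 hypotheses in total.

8

Fault-free: g1=1, g2=0, g3=0, g4=0 → 0. Observed 1.
  g1 stuck-at-0: output 1 ✓
  g1 stuck-at-1: output 0 ✗
  g1 inverted output: output 1 ✓
  g2 stuck-at-0: output 0 ✗
  g2 stuck-at-1: output 1 ✓
  g2 inverted output: output 1 ✓
  g3 stuck-at-0: output 0 ✗
  g3 stuck-at-1: output 1 ✓
  g3 inverted output: output 1 ✓
  g4 stuck-at-0: output 0 ✗
  g4 stuck-at-1: output 1 ✓
  g4 inverted output: output 1 ✓
Consistent faults: {g1 stuck-at-0, g1 inverted output, g2 stuck-at-1, g2 inverted output, g3 stuck-at-1, g3 inverted output, g4 stuck-at-1, g4 inverted output} — 8 in all.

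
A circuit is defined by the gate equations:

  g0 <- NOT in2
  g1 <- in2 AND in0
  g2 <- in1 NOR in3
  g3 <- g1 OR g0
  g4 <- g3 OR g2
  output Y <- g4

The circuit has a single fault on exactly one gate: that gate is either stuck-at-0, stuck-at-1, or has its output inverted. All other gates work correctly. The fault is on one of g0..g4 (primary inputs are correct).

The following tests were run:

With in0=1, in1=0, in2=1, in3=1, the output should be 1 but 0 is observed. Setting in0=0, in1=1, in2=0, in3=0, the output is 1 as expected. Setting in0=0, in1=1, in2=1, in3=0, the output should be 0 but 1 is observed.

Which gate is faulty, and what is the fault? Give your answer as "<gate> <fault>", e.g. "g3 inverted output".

Fault-free values for test 1 (in0=1, in1=0, in2=1, in3=1): g0=0, g1=1, g2=0, g3=1, g4=1, giving Y=1. Observed 0.
Test 1: faults giving observed 0 are {g1 stuck-at-0, g1 inverted output, g3 stuck-at-0, g3 inverted output, g4 stuck-at-0, g4 inverted output}.
Test 2 (in0=0, in1=1, in2=0, in3=0): fault-free g0=1, g1=0, g2=0, g3=1, g4=1 → 1; observed 1. Eliminates g3 stuck-at-0, g3 inverted output, g4 stuck-at-0, g4 inverted output.
Test 3 (in0=0, in1=1, in2=1, in3=0): fault-free g0=0, g1=0, g2=0, g3=0, g4=0 → 0; observed 1. Eliminates g1 stuck-at-0.
Only g1 inverted output is consistent with every test.

g1 inverted output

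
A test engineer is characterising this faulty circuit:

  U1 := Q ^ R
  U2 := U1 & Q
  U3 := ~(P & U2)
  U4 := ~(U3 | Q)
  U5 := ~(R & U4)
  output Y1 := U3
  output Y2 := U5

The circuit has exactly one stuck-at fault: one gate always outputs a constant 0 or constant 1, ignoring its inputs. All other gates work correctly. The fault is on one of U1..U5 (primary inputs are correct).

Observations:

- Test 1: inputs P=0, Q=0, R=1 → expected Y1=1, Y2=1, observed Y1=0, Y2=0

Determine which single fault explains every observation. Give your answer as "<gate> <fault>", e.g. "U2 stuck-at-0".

U3 stuck-at-0

Fault-free values for test 1 (P=0, Q=0, R=1): U1=1, U2=0, U3=1, U4=0, U5=1, giving Y1=1, Y2=1. Observed Y1=0, Y2=0.
Test 1: faults giving observed Y1=0, Y2=0 are {U3 stuck-at-0}.
Only U3 stuck-at-0 is consistent with every test.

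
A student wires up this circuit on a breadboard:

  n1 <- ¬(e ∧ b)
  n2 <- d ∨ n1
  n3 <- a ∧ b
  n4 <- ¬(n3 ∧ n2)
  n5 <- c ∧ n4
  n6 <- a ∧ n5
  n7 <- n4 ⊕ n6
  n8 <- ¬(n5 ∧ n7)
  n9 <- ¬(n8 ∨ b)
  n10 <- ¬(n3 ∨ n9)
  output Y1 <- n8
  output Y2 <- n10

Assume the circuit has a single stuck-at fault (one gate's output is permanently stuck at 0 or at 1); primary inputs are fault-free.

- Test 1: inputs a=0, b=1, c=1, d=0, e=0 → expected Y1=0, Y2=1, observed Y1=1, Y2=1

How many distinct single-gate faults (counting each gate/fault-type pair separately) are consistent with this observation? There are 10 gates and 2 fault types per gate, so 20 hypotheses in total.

5

Fault-free: n1=1, n2=1, n3=0, n4=1, n5=1, n6=0, n7=1, n8=0, n9=0, n10=1 → Y1=0, Y2=1. Observed Y1=1, Y2=1.
  n1: none of the 2 fault types match ✗
  n2: none of the 2 fault types match ✗
  n3: none of the 2 fault types match ✗
  n4: stuck-at-0 ✓; others ✗
  n5: stuck-at-0 ✓; others ✗
  n6: stuck-at-1 ✓; others ✗
  n7: stuck-at-0 ✓; others ✗
  n8: stuck-at-1 ✓; others ✗
  n9: none of the 2 fault types match ✗
  n10: none of the 2 fault types match ✗
Consistent faults: {n4 stuck-at-0, n5 stuck-at-0, n6 stuck-at-1, n7 stuck-at-0, n8 stuck-at-1} — 5 in all.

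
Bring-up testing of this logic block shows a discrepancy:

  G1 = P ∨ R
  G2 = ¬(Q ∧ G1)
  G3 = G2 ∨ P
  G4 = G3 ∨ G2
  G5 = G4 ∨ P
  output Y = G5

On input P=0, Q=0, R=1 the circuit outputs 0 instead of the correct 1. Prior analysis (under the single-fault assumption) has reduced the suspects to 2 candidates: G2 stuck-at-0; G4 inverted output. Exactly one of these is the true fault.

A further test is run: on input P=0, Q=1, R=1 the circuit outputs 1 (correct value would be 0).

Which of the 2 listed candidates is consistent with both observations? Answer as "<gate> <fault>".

Evaluate each candidate on input P=0, Q=1, R=1:
  G2 stuck-at-0: G1=1, G2=0 [stuck-at-0], G3=0, G4=0, G5=0 → 0 — eliminated
  G4 inverted output: G1=1, G2=0, G3=0, G4=1 [inverted output], G5=1 → 1 — matches
Only G4 inverted output reproduces the observed 1.

G4 inverted output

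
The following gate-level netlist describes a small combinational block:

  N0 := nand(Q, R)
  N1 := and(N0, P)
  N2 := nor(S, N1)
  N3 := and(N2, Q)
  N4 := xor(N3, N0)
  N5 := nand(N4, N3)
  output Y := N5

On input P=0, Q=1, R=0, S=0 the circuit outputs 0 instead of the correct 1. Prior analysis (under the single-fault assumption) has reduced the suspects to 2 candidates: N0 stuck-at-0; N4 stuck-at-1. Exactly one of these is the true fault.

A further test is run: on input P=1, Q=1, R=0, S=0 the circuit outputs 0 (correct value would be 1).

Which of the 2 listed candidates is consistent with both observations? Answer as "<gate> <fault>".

Evaluate each candidate on input P=1, Q=1, R=0, S=0:
  N0 stuck-at-0: N0=0 [stuck-at-0], N1=0, N2=1, N3=1, N4=1, N5=0 → 0 — matches
  N4 stuck-at-1: N0=1, N1=1, N2=0, N3=0, N4=1 [stuck-at-1], N5=1 → 1 — eliminated
Only N0 stuck-at-0 reproduces the observed 0.

N0 stuck-at-0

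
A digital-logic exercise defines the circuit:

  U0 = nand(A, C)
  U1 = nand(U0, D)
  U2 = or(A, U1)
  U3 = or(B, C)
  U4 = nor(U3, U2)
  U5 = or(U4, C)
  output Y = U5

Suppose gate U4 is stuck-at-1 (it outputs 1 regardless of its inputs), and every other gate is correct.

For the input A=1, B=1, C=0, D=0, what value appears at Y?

Propagate with U4 forced: U0=1, U1=1, U2=1, U3=1, U4=1 [stuck-at-1], U5=1.
So Y = 1. (Without the fault it would be 0.)

1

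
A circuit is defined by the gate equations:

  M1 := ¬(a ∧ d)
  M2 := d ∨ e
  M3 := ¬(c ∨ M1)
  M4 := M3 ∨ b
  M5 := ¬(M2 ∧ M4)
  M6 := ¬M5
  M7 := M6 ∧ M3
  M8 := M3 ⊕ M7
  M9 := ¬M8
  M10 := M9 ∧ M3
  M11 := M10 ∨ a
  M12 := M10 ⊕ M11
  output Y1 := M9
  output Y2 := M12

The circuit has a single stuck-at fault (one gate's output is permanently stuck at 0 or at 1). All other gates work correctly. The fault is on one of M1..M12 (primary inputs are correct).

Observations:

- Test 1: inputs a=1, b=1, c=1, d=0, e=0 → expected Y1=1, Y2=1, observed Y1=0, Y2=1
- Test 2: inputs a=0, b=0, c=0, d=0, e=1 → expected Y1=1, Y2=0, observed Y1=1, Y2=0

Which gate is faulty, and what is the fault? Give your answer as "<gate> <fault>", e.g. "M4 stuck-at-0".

Fault-free values for test 1 (a=1, b=1, c=1, d=0, e=0): M1=1, M2=0, M3=0, M4=1, M5=1, M6=0, M7=0, M8=0, M9=1, M10=0, M11=1, M12=1, giving Y1=1, Y2=1. Observed Y1=0, Y2=1.
Test 1: faults giving observed Y1=0, Y2=1 are {M3 stuck-at-1, M7 stuck-at-1, M8 stuck-at-1, M9 stuck-at-0}.
Test 2 (a=0, b=0, c=0, d=0, e=1): fault-free M1=1, M2=1, M3=0, M4=0, M5=1, M6=0, M7=0, M8=0, M9=1, M10=0, M11=0, M12=0 → Y1=1, Y2=0; observed Y1=1, Y2=0. Eliminates M7 stuck-at-1, M8 stuck-at-1, M9 stuck-at-0.
Only M3 stuck-at-1 is consistent with every test.

M3 stuck-at-1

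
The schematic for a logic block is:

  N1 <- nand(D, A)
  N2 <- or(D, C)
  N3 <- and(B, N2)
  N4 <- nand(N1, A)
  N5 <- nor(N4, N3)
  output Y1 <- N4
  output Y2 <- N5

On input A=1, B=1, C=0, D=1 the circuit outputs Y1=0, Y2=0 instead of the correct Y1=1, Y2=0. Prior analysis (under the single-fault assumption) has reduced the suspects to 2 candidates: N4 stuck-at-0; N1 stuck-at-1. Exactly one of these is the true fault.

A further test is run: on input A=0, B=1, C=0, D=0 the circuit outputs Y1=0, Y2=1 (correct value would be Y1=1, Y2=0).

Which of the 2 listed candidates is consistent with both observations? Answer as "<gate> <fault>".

Evaluate each candidate on input A=0, B=1, C=0, D=0:
  N4 stuck-at-0: N1=1, N2=0, N3=0, N4=0 [stuck-at-0], N5=1 → Y1=0, Y2=1 — matches
  N1 stuck-at-1: N1=1 [stuck-at-1], N2=0, N3=0, N4=1, N5=0 → Y1=1, Y2=0 — eliminated
Only N4 stuck-at-0 reproduces the observed Y1=0, Y2=1.

N4 stuck-at-0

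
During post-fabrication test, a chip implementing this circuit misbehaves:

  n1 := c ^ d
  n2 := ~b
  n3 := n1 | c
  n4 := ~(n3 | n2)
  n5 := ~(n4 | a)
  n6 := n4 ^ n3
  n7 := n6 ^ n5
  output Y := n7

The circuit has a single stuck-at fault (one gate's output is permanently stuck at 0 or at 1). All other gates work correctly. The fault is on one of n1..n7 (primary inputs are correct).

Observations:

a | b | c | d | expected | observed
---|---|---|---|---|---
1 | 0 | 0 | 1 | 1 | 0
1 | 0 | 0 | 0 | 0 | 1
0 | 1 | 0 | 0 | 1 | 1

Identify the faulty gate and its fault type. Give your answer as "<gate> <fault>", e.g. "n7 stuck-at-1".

n4 stuck-at-1

Fault-free values for test 1 (a=1, b=0, c=0, d=1): n1=1, n2=1, n3=1, n4=0, n5=0, n6=1, n7=1, giving Y=1. Observed 0.
Test 1: faults giving observed 0 are {n1 stuck-at-0, n3 stuck-at-0, n4 stuck-at-1, n5 stuck-at-1, n6 stuck-at-0, n7 stuck-at-0}.
Test 2 (a=1, b=0, c=0, d=0): fault-free n1=0, n2=1, n3=0, n4=0, n5=0, n6=0, n7=0 → 0; observed 1. Eliminates n1 stuck-at-0, n3 stuck-at-0, n6 stuck-at-0, n7 stuck-at-0.
Test 3 (a=0, b=1, c=0, d=0): fault-free n1=0, n2=0, n3=0, n4=1, n5=0, n6=1, n7=1 → 1; observed 1. Eliminates n5 stuck-at-1.
Only n4 stuck-at-1 is consistent with every test.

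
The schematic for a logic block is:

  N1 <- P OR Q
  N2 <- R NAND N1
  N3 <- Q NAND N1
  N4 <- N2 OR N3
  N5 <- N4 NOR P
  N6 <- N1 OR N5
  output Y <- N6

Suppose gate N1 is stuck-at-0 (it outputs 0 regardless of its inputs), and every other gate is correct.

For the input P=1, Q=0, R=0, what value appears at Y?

0

Propagate with N1 forced: N1=0 [stuck-at-0], N2=1, N3=1, N4=1, N5=0, N6=0.
So Y = 0. (Without the fault it would be 1.)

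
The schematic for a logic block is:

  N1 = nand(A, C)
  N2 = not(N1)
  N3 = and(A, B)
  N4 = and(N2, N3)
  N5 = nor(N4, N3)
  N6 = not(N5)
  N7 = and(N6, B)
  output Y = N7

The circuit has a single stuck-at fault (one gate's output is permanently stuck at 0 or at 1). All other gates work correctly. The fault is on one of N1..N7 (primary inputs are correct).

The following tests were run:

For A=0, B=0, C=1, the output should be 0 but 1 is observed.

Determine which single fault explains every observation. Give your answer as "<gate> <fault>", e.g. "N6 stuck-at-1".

N7 stuck-at-1

Fault-free values for test 1 (A=0, B=0, C=1): N1=1, N2=0, N3=0, N4=0, N5=1, N6=0, N7=0, giving Y=0. Observed 1.
Test 1: faults giving observed 1 are {N7 stuck-at-1}.
Only N7 stuck-at-1 is consistent with every test.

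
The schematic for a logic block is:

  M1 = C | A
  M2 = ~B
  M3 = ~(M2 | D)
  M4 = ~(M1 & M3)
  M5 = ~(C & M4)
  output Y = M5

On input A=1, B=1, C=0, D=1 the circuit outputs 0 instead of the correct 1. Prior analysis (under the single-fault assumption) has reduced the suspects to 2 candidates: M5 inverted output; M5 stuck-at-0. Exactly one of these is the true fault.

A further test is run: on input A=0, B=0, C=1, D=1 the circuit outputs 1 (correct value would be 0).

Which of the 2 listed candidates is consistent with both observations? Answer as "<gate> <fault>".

Evaluate each candidate on input A=0, B=0, C=1, D=1:
  M5 inverted output: M1=1, M2=1, M3=0, M4=1, M5=1 [inverted output] → 1 — matches
  M5 stuck-at-0: M1=1, M2=1, M3=0, M4=1, M5=0 [stuck-at-0] → 0 — eliminated
Only M5 inverted output reproduces the observed 1.

M5 inverted output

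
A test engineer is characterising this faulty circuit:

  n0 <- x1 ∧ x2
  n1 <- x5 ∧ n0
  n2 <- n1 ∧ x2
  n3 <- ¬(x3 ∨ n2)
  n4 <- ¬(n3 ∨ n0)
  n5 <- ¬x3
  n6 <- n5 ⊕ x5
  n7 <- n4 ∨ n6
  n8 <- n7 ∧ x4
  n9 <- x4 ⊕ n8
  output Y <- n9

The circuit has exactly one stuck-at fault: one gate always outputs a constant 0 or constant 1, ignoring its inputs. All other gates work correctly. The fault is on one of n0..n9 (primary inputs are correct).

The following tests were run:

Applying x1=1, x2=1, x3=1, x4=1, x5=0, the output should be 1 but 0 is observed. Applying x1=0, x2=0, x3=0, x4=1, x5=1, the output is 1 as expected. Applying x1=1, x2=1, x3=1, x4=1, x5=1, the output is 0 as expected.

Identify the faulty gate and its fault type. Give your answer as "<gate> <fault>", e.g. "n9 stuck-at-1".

Fault-free values for test 1 (x1=1, x2=1, x3=1, x4=1, x5=0): n0=1, n1=0, n2=0, n3=0, n4=0, n5=0, n6=0, n7=0, n8=0, n9=1, giving Y=1. Observed 0.
Test 1: faults giving observed 0 are {n0 stuck-at-0, n4 stuck-at-1, n5 stuck-at-1, n6 stuck-at-1, n7 stuck-at-1, n8 stuck-at-1, n9 stuck-at-0}.
Test 2 (x1=0, x2=0, x3=0, x4=1, x5=1): fault-free n0=0, n1=0, n2=0, n3=1, n4=0, n5=1, n6=0, n7=0, n8=0, n9=1 → 1; observed 1. Eliminates n4 stuck-at-1, n6 stuck-at-1, n7 stuck-at-1, n8 stuck-at-1, n9 stuck-at-0.
Test 3 (x1=1, x2=1, x3=1, x4=1, x5=1): fault-free n0=1, n1=1, n2=1, n3=0, n4=0, n5=0, n6=1, n7=1, n8=1, n9=0 → 0; observed 0. Eliminates n5 stuck-at-1.
Only n0 stuck-at-0 is consistent with every test.

n0 stuck-at-0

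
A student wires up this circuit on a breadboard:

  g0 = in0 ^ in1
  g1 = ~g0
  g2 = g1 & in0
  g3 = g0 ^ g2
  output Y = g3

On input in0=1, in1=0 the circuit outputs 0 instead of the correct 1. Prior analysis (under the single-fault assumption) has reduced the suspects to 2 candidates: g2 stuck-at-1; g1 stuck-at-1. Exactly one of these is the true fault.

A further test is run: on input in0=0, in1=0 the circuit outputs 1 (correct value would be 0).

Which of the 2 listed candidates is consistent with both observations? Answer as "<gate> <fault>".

Evaluate each candidate on input in0=0, in1=0:
  g2 stuck-at-1: g0=0, g1=1, g2=1 [stuck-at-1], g3=1 → 1 — matches
  g1 stuck-at-1: g0=0, g1=1 [stuck-at-1], g2=0, g3=0 → 0 — eliminated
Only g2 stuck-at-1 reproduces the observed 1.

g2 stuck-at-1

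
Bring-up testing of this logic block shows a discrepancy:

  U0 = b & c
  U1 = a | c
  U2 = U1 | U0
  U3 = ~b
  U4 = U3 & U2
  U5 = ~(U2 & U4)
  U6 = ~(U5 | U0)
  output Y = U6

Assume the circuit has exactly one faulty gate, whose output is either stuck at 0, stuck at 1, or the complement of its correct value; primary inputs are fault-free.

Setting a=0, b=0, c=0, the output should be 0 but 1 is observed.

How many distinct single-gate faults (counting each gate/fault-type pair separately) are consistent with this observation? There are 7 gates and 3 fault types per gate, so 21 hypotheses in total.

8

Fault-free: U0=0, U1=0, U2=0, U3=1, U4=0, U5=1, U6=0 → 0. Observed 1.
  U0: none of the 3 fault types match ✗
  U1: stuck-at-1, inverted output ✓; others ✗
  U2: stuck-at-1, inverted output ✓; others ✗
  U3: none of the 3 fault types match ✗
  U4: none of the 3 fault types match ✗
  U5: stuck-at-0, inverted output ✓; others ✗
  U6: stuck-at-1, inverted output ✓; others ✗
Consistent faults: {U1 stuck-at-1, U1 inverted output, U2 stuck-at-1, U2 inverted output, U5 stuck-at-0, U5 inverted output, U6 stuck-at-1, U6 inverted output} — 8 in all.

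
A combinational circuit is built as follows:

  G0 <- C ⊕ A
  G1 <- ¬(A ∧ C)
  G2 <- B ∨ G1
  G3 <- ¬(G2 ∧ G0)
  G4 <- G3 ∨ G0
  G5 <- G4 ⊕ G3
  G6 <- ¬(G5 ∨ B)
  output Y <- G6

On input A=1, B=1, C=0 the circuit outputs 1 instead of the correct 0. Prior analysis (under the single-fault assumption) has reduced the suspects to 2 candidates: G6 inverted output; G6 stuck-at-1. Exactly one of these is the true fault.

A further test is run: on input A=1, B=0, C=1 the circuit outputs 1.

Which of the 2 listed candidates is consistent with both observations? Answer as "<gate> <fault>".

G6 stuck-at-1

Evaluate each candidate on input A=1, B=0, C=1:
  G6 inverted output: G0=0, G1=0, G2=0, G3=1, G4=1, G5=0, G6=0 [inverted output] → 0 — eliminated
  G6 stuck-at-1: G0=0, G1=0, G2=0, G3=1, G4=1, G5=0, G6=1 [stuck-at-1] → 1 — matches
Only G6 stuck-at-1 reproduces the observed 1.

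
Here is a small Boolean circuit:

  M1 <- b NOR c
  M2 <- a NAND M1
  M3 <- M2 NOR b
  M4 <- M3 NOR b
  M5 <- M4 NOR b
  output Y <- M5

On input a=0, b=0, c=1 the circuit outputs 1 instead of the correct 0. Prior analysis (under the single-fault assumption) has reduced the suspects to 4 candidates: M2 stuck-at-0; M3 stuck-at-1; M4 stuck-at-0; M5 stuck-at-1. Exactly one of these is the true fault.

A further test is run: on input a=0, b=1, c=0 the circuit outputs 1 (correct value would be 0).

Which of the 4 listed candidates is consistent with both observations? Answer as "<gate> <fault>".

Evaluate each candidate on input a=0, b=1, c=0:
  M2 stuck-at-0: M1=0, M2=0 [stuck-at-0], M3=0, M4=0, M5=0 → 0 — eliminated
  M3 stuck-at-1: M1=0, M2=1, M3=1 [stuck-at-1], M4=0, M5=0 → 0 — eliminated
  M4 stuck-at-0: M1=0, M2=1, M3=0, M4=0 [stuck-at-0], M5=0 → 0 — eliminated
  M5 stuck-at-1: M1=0, M2=1, M3=0, M4=0, M5=1 [stuck-at-1] → 1 — matches
Only M5 stuck-at-1 reproduces the observed 1.

M5 stuck-at-1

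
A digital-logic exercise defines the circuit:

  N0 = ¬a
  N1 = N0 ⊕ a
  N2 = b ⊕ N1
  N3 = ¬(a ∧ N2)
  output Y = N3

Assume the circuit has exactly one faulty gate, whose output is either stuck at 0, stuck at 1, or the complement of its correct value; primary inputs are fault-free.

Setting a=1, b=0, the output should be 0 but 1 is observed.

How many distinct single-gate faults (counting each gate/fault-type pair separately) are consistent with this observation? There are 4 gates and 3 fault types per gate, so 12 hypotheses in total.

8

Fault-free: N0=0, N1=1, N2=1, N3=0 → 0. Observed 1.
  N0 stuck-at-0: output 0 ✗
  N0 stuck-at-1: output 1 ✓
  N0 inverted output: output 1 ✓
  N1 stuck-at-0: output 1 ✓
  N1 stuck-at-1: output 0 ✗
  N1 inverted output: output 1 ✓
  N2 stuck-at-0: output 1 ✓
  N2 stuck-at-1: output 0 ✗
  N2 inverted output: output 1 ✓
  N3 stuck-at-0: output 0 ✗
  N3 stuck-at-1: output 1 ✓
  N3 inverted output: output 1 ✓
Consistent faults: {N0 stuck-at-1, N0 inverted output, N1 stuck-at-0, N1 inverted output, N2 stuck-at-0, N2 inverted output, N3 stuck-at-1, N3 inverted output} — 8 in all.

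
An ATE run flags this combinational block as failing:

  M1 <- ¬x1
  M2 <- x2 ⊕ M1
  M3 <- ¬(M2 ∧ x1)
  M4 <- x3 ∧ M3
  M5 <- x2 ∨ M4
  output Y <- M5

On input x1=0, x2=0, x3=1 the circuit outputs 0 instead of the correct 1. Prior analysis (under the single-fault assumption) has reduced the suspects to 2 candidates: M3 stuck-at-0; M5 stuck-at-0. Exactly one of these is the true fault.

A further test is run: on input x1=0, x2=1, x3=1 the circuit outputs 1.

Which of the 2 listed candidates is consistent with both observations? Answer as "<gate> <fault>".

M3 stuck-at-0

Evaluate each candidate on input x1=0, x2=1, x3=1:
  M3 stuck-at-0: M1=1, M2=0, M3=0 [stuck-at-0], M4=0, M5=1 → 1 — matches
  M5 stuck-at-0: M1=1, M2=0, M3=1, M4=1, M5=0 [stuck-at-0] → 0 — eliminated
Only M3 stuck-at-0 reproduces the observed 1.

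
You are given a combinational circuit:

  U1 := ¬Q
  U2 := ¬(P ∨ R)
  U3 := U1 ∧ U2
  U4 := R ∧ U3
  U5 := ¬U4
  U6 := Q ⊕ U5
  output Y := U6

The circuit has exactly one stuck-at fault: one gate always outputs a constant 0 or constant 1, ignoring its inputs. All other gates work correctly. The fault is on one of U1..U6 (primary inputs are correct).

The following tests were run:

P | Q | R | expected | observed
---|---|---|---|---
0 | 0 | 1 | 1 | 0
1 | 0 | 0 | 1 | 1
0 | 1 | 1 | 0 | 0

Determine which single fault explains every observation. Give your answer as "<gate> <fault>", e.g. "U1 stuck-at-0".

U2 stuck-at-1

Fault-free values for test 1 (P=0, Q=0, R=1): U1=1, U2=0, U3=0, U4=0, U5=1, U6=1, giving Y=1. Observed 0.
Test 1: faults giving observed 0 are {U2 stuck-at-1, U3 stuck-at-1, U4 stuck-at-1, U5 stuck-at-0, U6 stuck-at-0}.
Test 2 (P=1, Q=0, R=0): fault-free U1=1, U2=0, U3=0, U4=0, U5=1, U6=1 → 1; observed 1. Eliminates U4 stuck-at-1, U5 stuck-at-0, U6 stuck-at-0.
Test 3 (P=0, Q=1, R=1): fault-free U1=0, U2=0, U3=0, U4=0, U5=1, U6=0 → 0; observed 0. Eliminates U3 stuck-at-1.
Only U2 stuck-at-1 is consistent with every test.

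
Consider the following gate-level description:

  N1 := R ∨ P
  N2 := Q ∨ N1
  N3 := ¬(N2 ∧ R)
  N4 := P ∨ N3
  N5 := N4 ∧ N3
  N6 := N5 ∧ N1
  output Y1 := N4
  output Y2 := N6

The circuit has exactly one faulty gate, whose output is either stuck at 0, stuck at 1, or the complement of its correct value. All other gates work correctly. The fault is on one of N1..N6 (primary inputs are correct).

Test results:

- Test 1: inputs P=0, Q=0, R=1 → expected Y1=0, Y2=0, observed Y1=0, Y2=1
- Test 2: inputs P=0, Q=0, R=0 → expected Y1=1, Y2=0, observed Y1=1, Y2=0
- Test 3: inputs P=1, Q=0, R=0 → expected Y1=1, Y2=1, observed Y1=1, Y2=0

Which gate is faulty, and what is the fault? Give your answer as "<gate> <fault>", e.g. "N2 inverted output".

Fault-free values for test 1 (P=0, Q=0, R=1): N1=1, N2=1, N3=0, N4=0, N5=0, N6=0, giving Y1=0, Y2=0. Observed Y1=0, Y2=1.
Test 1: faults giving observed Y1=0, Y2=1 are {N5 stuck-at-1, N5 inverted output, N6 stuck-at-1, N6 inverted output}.
Test 2 (P=0, Q=0, R=0): fault-free N1=0, N2=0, N3=1, N4=1, N5=1, N6=0 → Y1=1, Y2=0; observed Y1=1, Y2=0. Eliminates N6 stuck-at-1, N6 inverted output.
Test 3 (P=1, Q=0, R=0): fault-free N1=1, N2=1, N3=1, N4=1, N5=1, N6=1 → Y1=1, Y2=1; observed Y1=1, Y2=0. Eliminates N5 stuck-at-1.
Only N5 inverted output is consistent with every test.

N5 inverted output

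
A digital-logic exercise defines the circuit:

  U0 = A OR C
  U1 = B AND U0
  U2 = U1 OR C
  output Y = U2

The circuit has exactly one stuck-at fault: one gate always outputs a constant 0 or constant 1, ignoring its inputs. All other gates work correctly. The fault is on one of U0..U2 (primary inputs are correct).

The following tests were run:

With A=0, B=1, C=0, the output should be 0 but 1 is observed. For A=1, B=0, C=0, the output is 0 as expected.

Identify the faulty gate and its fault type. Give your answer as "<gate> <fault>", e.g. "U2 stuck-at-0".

Fault-free values for test 1 (A=0, B=1, C=0): U0=0, U1=0, U2=0, giving Y=0. Observed 1.
Test 1: faults giving observed 1 are {U0 stuck-at-1, U1 stuck-at-1, U2 stuck-at-1}.
Test 2 (A=1, B=0, C=0): fault-free U0=1, U1=0, U2=0 → 0; observed 0. Eliminates U1 stuck-at-1, U2 stuck-at-1.
Only U0 stuck-at-1 is consistent with every test.

U0 stuck-at-1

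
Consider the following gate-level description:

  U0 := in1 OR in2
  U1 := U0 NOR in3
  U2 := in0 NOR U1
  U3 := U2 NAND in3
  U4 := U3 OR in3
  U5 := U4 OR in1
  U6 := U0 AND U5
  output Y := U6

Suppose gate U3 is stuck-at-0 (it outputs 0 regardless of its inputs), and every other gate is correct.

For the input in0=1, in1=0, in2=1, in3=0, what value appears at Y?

0

Propagate with U3 forced: U0=1, U1=0, U2=0, U3=0 [stuck-at-0], U4=0, U5=0, U6=0.
So Y = 0. (Without the fault it would be 1.)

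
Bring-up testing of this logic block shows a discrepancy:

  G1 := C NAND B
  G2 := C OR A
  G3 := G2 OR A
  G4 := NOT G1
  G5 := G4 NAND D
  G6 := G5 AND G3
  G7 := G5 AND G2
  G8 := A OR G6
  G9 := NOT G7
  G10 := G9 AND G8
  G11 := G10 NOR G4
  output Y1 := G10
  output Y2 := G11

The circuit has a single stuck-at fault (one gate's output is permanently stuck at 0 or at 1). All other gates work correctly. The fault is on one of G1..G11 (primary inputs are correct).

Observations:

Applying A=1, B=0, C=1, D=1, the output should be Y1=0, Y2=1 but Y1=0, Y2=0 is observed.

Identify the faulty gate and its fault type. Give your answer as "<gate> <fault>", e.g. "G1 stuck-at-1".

Fault-free values for test 1 (A=1, B=0, C=1, D=1): G1=1, G2=1, G3=1, G4=0, G5=1, G6=1, G7=1, G8=1, G9=0, G10=0, G11=1, giving Y1=0, Y2=1. Observed Y1=0, Y2=0.
Test 1: faults giving observed Y1=0, Y2=0 are {G11 stuck-at-0}.
Only G11 stuck-at-0 is consistent with every test.

G11 stuck-at-0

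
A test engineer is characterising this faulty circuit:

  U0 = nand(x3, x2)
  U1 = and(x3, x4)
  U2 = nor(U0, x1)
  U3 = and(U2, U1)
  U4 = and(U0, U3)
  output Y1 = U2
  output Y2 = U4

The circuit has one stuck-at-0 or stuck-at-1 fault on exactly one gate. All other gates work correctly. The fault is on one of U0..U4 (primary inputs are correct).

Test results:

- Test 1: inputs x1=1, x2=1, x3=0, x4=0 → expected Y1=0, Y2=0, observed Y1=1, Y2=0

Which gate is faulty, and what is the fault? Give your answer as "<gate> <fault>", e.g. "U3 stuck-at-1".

Fault-free values for test 1 (x1=1, x2=1, x3=0, x4=0): U0=1, U1=0, U2=0, U3=0, U4=0, giving Y1=0, Y2=0. Observed Y1=1, Y2=0.
Test 1: faults giving observed Y1=1, Y2=0 are {U2 stuck-at-1}.
Only U2 stuck-at-1 is consistent with every test.

U2 stuck-at-1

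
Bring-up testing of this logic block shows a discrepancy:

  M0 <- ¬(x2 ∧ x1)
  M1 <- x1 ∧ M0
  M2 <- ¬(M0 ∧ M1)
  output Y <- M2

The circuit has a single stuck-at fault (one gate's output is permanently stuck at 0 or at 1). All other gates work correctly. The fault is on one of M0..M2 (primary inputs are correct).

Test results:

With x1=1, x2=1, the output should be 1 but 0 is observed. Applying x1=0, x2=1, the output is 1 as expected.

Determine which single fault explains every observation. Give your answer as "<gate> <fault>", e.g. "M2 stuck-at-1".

Fault-free values for test 1 (x1=1, x2=1): M0=0, M1=0, M2=1, giving Y=1. Observed 0.
Test 1: faults giving observed 0 are {M0 stuck-at-1, M2 stuck-at-0}.
Test 2 (x1=0, x2=1): fault-free M0=1, M1=0, M2=1 → 1; observed 1. Eliminates M2 stuck-at-0.
Only M0 stuck-at-1 is consistent with every test.

M0 stuck-at-1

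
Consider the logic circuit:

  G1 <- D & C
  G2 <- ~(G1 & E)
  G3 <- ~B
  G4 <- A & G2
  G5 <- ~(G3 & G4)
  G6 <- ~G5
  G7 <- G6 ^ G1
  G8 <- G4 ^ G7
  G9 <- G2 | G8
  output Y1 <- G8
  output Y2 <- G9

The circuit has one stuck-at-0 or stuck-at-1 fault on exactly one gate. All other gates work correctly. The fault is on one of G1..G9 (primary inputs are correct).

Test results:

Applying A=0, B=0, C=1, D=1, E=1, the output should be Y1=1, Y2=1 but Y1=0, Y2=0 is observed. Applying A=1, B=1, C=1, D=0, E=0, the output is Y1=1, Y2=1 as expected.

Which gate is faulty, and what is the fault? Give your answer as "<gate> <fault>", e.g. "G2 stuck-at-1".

G7 stuck-at-0

Fault-free values for test 1 (A=0, B=0, C=1, D=1, E=1): G1=1, G2=0, G3=1, G4=0, G5=1, G6=0, G7=1, G8=1, G9=1, giving Y1=1, Y2=1. Observed Y1=0, Y2=0.
Test 1: faults giving observed Y1=0, Y2=0 are {G5 stuck-at-0, G6 stuck-at-1, G7 stuck-at-0, G8 stuck-at-0}.
Test 2 (A=1, B=1, C=1, D=0, E=0): fault-free G1=0, G2=1, G3=0, G4=1, G5=1, G6=0, G7=0, G8=1, G9=1 → Y1=1, Y2=1; observed Y1=1, Y2=1. Eliminates G5 stuck-at-0, G6 stuck-at-1, G8 stuck-at-0.
Only G7 stuck-at-0 is consistent with every test.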